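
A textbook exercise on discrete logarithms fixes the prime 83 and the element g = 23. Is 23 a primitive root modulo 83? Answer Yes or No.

φ(83) = 83 − 1 = 82 = 2 · 41.
23 is a primitive root mod 83 iff 23^(φ(83)/q) ≢ 1 for every prime q | φ(83), i.e. q ∈ {2, 41}.
23^41 ≡ 1 (mod 83)  [q = 2: ≡ 1 ✗]
23^2 ≡ 31 (mod 83)  [q = 41: ≢ 1 ✓]
The check at q = 2 fails, so 23 generates a proper subgroup.

No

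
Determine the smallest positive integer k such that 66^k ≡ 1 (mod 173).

The order of 66 must divide φ(173) = 173 − 1 = 172 = 2^2 · 43.
Divisors of 172: 1, 2, 4, 43, 86, 172.
Check 66^d mod 173 for each divisor in increasing order:
66^1 ≡ 66 (mod 173)
66^2 ≡ 31 (mod 173)
66^4 ≡ 96 (mod 173)
66^43 ≡ 93 (mod 173)
66^86 ≡ 172 (mod 173)
66^172 ≡ 1 (mod 173) ✓
The smallest such exponent is 172, so the order of 66 is 172.

172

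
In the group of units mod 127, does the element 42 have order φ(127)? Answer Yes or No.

No

φ(127) = 127 − 1 = 126 = 2 · 3^2 · 7.
42 is a primitive root mod 127 iff 42^(φ(127)/q) ≢ 1 for every prime q | φ(127), i.e. q ∈ {2, 3, 7}.
42^63 ≡ 1 (mod 127)  [q = 2: ≡ 1 ✗]
42^42 ≡ 19 (mod 127)  [q = 3: ≢ 1 ✓]
42^18 ≡ 32 (mod 127)  [q = 7: ≢ 1 ✓]
The check at q = 2 fails, so 42 generates a proper subgroup.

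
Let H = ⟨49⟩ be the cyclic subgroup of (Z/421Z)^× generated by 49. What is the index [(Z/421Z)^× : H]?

By Lagrange's theorem, ord_421(49) divides φ(421) = 421 − 1 = 420 = 2^2 · 3 · 5 · 7.
Divisors of 420: 1, 2, 3, 4, 5, 6, 7, 10, 12, 14, 15, 20, 21, 28, 30, 35, 42, 60, 70, 84, 105, 140, 210, 420.
Check 49^d mod 421 for each divisor in increasing order:
49^1 ≡ 49 (mod 421)
49^2 ≡ 296 (mod 421)
49^3 ≡ 190 (mod 421)
49^4 ≡ 48 (mod 421)
49^5 ≡ 247 (mod 421)
49^6 ≡ 315 (mod 421)
49^7 ≡ 279 (mod 421)
49^10 ≡ 385 (mod 421)
49^12 ≡ 290 (mod 421)
49^14 ≡ 377 (mod 421)
49^15 ≡ 370 (mod 421)
49^20 ≡ 33 (mod 421)
49^21 ≡ 354 (mod 421)
49^28 ≡ 252 (mod 421)
49^30 ≡ 75 (mod 421)
49^35 ≡ 1 (mod 421) ✓
The order of 49 is 35, so the subgroup it generates has 35 elements.
The index is φ(421) / ord(49) = 420 / 35 = 12.

12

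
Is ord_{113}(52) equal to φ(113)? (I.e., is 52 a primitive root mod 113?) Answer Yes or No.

No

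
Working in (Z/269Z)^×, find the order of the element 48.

268

Since 48 ∈ (Z/269Z)^×, its order divides φ(269) = 269 − 1 = 268 = 2^2 · 67.
Divisors of 268: 1, 2, 4, 67, 134, 268.
Compute 48^d (mod 269) for the divisors d until we hit 1:
48^1 ≡ 48
48^2 ≡ 152
48^4 ≡ 239
48^67 ≡ 187
48^134 ≡ 268
48^268 ≡ 1
Hence ord(48) = 268.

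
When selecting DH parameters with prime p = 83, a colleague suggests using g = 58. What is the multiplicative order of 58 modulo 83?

82

Since 58 ∈ (Z/83Z)^×, its order divides φ(83) = 83 − 1 = 82 = 2 · 41.
Divisors of 82: 1, 2, 41, 82.
Evaluate successive powers at the divisors of 82:
58^1 ≡ 58
58^2 ≡ 44
58^41 ≡ 82
58^82 ≡ 1
The smallest such exponent is 82, so the order of 58 is 82.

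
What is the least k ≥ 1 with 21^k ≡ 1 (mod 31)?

ord(21) | φ(31) = 31 − 1 = 30 = 2 · 3 · 5.
Divisors of 30: 1, 2, 3, 5, 6, 10, 15, 30.
Check 21^d mod 31 for each divisor in increasing order:
21^1 ≡ 21 (mod 31)
21^2 ≡ 7 (mod 31)
21^3 ≡ 23 (mod 31)
21^5 ≡ 6 (mod 31)
21^6 ≡ 2 (mod 31)
21^10 ≡ 5 (mod 31)
21^15 ≡ 30 (mod 31)
21^30 ≡ 1 (mod 31) ✓
So ord_31(21) = 30.

30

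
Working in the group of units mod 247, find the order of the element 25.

The order of 25 must divide φ(247) = φ(13·19) = (13−1)·(19−1) = 12·18 = 216 = 2^3 · 3^3.
Divisors of 216: 1, 2, 3, 4, 6, 8, 9, 12, 18, 24, 27, 36, 54, 72, 108, 216.
Check 25^d mod 247 for each divisor in increasing order:
25^1 ≡ 25 (mod 247)
25^2 ≡ 131 (mod 247)
25^3 ≡ 64 (mod 247)
25^4 ≡ 118 (mod 247)
25^6 ≡ 144 (mod 247)
25^8 ≡ 92 (mod 247)
25^9 ≡ 77 (mod 247)
25^12 ≡ 235 (mod 247)
25^18 ≡ 1 (mod 247) ✓
Hence ord(25) = 18.

18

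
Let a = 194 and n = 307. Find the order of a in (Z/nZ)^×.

102

By Lagrange's theorem, ord_307(194) divides φ(307) = 307 − 1 = 306 = 2 · 3^2 · 17.
Divisors of 306: 1, 2, 3, 6, 9, 17, 18, 34, 51, 102, 153, 306.
Compute 194^d (mod 307) for the divisors d until we hit 1:
194^1 ≡ 194
194^2 ≡ 182
194^3 ≡ 3
194^6 ≡ 9
194^9 ≡ 27
194^17 ≡ 18
194^18 ≡ 115
194^34 ≡ 17
194^51 ≡ 306
194^102 ≡ 1
So ord_307(194) = 102.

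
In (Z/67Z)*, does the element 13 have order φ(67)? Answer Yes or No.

Yes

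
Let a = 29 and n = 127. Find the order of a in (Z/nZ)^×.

126

By Lagrange's theorem, ord_127(29) divides φ(127) = 127 − 1 = 126 = 2 · 3^2 · 7.
Divisors of 126: 1, 2, 3, 6, 7, 9, 14, 18, 21, 42, 63, 126.
Check 29^d mod 127 for each divisor in increasing order:
29^1 ≡ 29 (mod 127)
29^2 ≡ 79 (mod 127)
29^3 ≡ 5 (mod 127)
29^6 ≡ 25 (mod 127)
29^7 ≡ 90 (mod 127)
29^9 ≡ 125 (mod 127)
29^14 ≡ 99 (mod 127)
29^18 ≡ 4 (mod 127)
29^21 ≡ 20 (mod 127)
29^42 ≡ 19 (mod 127)
29^63 ≡ 126 (mod 127)
29^126 ≡ 1 (mod 127) ✓
The smallest such exponent is 126, so the order of 29 is 126.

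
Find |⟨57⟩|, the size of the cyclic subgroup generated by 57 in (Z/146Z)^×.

18

ord(57) | φ(146) = φ(2)·φ(73) = 1·72 = 72 = 2^3 · 3^2.
Divisors of 72: 1, 2, 3, 4, 6, 8, 9, 12, 18, 24, 36, 72.
Evaluate successive powers at the divisors of 72:
57^1 ≡ 57 (mod 146)
57^2 ≡ 37 (mod 146)
57^3 ≡ 65 (mod 146)
57^4 ≡ 55 (mod 146)
57^6 ≡ 137 (mod 146)
57^8 ≡ 105 (mod 146)
57^9 ≡ 145 (mod 146)
57^12 ≡ 81 (mod 146)
57^18 ≡ 1 (mod 146) ✓
The smallest such exponent is 18, so the order of 57 is 18.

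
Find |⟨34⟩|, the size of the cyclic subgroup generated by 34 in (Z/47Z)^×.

By Lagrange's theorem, ord_47(34) divides φ(47) = 47 − 1 = 46 = 2 · 23.
Divisors of 46: 1, 2, 23, 46.
Check 34^d mod 47 for each divisor in increasing order:
34^1 ≡ 34 (mod 47)
34^2 ≡ 28 (mod 47)
34^23 ≡ 1 (mod 47) ✓
The smallest such exponent is 23, so the order of 34 is 23.

23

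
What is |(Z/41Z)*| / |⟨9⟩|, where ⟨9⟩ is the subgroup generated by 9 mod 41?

By Lagrange's theorem, ord_41(9) divides φ(41) = 41 − 1 = 40 = 2^3 · 5.
Divisors of 40: 1, 2, 4, 5, 8, 10, 20, 40.
Test each divisor d:
9^1 ≡ 9 (mod 41)
9^2 ≡ 40 (mod 41)
9^4 ≡ 1 (mod 41) ✓
Thus |⟨9⟩| = ord(9) = 4.
Index = |(Z/41Z)^×| / |⟨9⟩| = 40 / 4 = 10.

10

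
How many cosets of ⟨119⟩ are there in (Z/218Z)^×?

1

The order of 119 must divide φ(218) = φ(2)·φ(109) = 1·108 = 108 = 2^2 · 3^3.
Divisors of 108: 1, 2, 3, 4, 6, 9, 12, 18, 27, 36, 54, 108.
Evaluate successive powers at the divisors of 108:
119^1 ≡ 119 (mod 218)
119^2 ≡ 209 (mod 218)
119^3 ≡ 19 (mod 218)
119^4 ≡ 81 (mod 218)
119^6 ≡ 143 (mod 218)
119^9 ≡ 101 (mod 218)
119^12 ≡ 175 (mod 218)
119^18 ≡ 173 (mod 218)
119^27 ≡ 33 (mod 218)
119^36 ≡ 63 (mod 218)
119^54 ≡ 217 (mod 218)
119^108 ≡ 1 (mod 218) ✓
So ord_218(119) = 108, hence |⟨119⟩| = 108.
[(Z/218Z)^× : ⟨119⟩] = 108/108 = 1.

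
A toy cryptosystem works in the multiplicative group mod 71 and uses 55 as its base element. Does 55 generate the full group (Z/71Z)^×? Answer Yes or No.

φ(71) = 71 − 1 = 70 = 2 · 5 · 7.
Test 55^(70/q) mod 71 for each prime factor q of 70:
55^35 ≡ 70 (mod 71)  [q = 2: ≢ 1 ✓]
55^14 ≡ 25 (mod 71)  [q = 5: ≢ 1 ✓]
55^10 ≡ 32 (mod 71)  [q = 7: ≢ 1 ✓]
Every test exponent gives a nontrivial residue, hence 55 generates the full group.

Yes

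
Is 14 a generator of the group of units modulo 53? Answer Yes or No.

Yes

φ(53) = 53 − 1 = 52 = 2^2 · 13.
It suffices to check that the order of 14 is not a proper divisor of 52: compute 14^(52/q) for q ∈ {2, 13}.
14^26 ≡ 52 (mod 53)  [q = 2: ≢ 1 ✓]
14^4 ≡ 44 (mod 53)  [q = 13: ≢ 1 ✓]
None equal 1, so ord_53(14) = 52: 14 is a primitive root.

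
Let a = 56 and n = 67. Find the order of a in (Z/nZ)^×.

33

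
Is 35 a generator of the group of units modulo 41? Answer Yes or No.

Yes

φ(41) = 41 − 1 = 40 = 2^3 · 5.
It suffices to check that the order of 35 is not a proper divisor of 40: compute 35^(40/q) for q ∈ {2, 5}.
35^20 ≡ 40 (mod 41)  [q = 2: ≢ 1 ✓]
35^8 ≡ 10 (mod 41)  [q = 5: ≢ 1 ✓]
Every test exponent gives a nontrivial residue, hence 35 generates the full group.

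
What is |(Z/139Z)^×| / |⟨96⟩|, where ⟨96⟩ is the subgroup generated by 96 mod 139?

By Lagrange's theorem, ord_139(96) divides φ(139) = 139 − 1 = 138 = 2 · 3 · 23.
Divisors of 138: 1, 2, 3, 6, 23, 46, 69, 138.
Test each divisor d:
96^1 ≡ 96
96^2 ≡ 42
96^3 ≡ 1
So ord_139(96) = 3, hence |⟨96⟩| = 3.
The index is φ(139) / ord(96) = 138 / 3 = 46.

46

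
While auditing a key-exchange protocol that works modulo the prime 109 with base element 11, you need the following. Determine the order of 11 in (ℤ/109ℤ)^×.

By Lagrange's theorem, ord_109(11) divides φ(109) = 109 − 1 = 108 = 2^2 · 3^3.
Divisors of 108: 1, 2, 3, 4, 6, 9, 12, 18, 27, 36, 54, 108.
Test each divisor d:
11^1 ≡ 11
11^2 ≡ 12
11^3 ≡ 23
11^4 ≡ 35
11^6 ≡ 93
11^9 ≡ 68
11^12 ≡ 38
11^18 ≡ 46
11^27 ≡ 76
11^36 ≡ 45
11^54 ≡ 108
11^108 ≡ 1
So ord_109(11) = 108.

108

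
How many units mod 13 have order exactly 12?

4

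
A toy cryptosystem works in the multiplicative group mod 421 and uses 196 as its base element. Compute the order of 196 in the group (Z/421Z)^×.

210

ord(196) | φ(421) = 421 − 1 = 420 = 2^2 · 3 · 5 · 7.
Divisors of 420: 1, 2, 3, 4, 5, 6, 7, 10, 12, 14, 15, 20, 21, 28, 30, 35, 42, 60, 70, 84, 105, 140, 210, 420.
Check 196^d mod 421 for each divisor in increasing order:
196^1 ≡ 196
196^2 ≡ 105
196^3 ≡ 372
196^4 ≡ 79
196^5 ≡ 328
196^6 ≡ 296
196^7 ≡ 339
196^10 ≡ 229
196^12 ≡ 48
196^14 ≡ 409
196^15 ≡ 174
196^20 ≡ 237
196^21 ≡ 142
196^28 ≡ 144
196^30 ≡ 385
196^35 ≡ 401
196^42 ≡ 377
196^60 ≡ 33
196^70 ≡ 400
196^84 ≡ 252
196^105 ≡ 420
196^140 ≡ 20
196^210 ≡ 1
The smallest such exponent is 210, so the order of 196 is 210.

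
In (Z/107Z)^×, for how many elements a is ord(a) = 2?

φ(107) = 107 − 1 = 106 = 2 · 53.
(Z/107Z)^× is cyclic (|G| = 106); a cyclic group of order m has exactly φ(d) elements of each order d | m, and none otherwise.
2 | 106, and φ(2) = 2 − 1 = 1.

1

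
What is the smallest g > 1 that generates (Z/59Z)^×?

2

φ(59) = 59 − 1 = 58 = 2 · 29.
g is a primitive root iff g^(58/q) ≢ 1 (mod 59) for each prime q ∈ {2, 29}.
g = 2: 2^29 ≡ 58; 2^2 ≡ 4 — none is 1, so 2 is a primitive root.
Hence the least primitive root of 59 is 2.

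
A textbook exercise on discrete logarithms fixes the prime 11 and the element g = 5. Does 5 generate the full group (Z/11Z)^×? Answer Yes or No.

φ(11) = 11 − 1 = 10 = 2 · 5.
An element g generates (Z/11Z)^× iff g^(10/q) ≢ 1 (mod 11) for each prime q ∈ {2, 5}.
5^5 ≡ 1 (mod 11)  [q = 2: ≡ 1 ✗]
5^2 ≡ 3 (mod 11)  [q = 5: ≢ 1 ✓]
5^5 ≡ 1 shows ord(5) | 5, strictly less than φ(11); not a primitive root.

No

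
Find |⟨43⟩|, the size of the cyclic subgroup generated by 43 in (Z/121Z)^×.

22

The order of 43 must divide φ(121) = φ(11^2) = 11·(11−1) = 110 = 2 · 5 · 11.
Divisors of 110: 1, 2, 5, 10, 11, 22, 55, 110.
Test each divisor d:
43^1 ≡ 43 (mod 121)
43^2 ≡ 34 (mod 121)
43^5 ≡ 98 (mod 121)
43^10 ≡ 45 (mod 121)
43^11 ≡ 120 (mod 121)
43^22 ≡ 1 (mod 121) ✓
Hence ord(43) = 22.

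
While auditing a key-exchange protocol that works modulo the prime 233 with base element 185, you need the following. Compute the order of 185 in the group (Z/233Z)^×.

232

The order of 185 must divide φ(233) = 233 − 1 = 232 = 2^3 · 29.
Divisors of 232: 1, 2, 4, 8, 29, 58, 116, 232.
Test each divisor d:
185^1 ≡ 185 (mod 233)
185^2 ≡ 207 (mod 233)
185^4 ≡ 210 (mod 233)
185^8 ≡ 63 (mod 233)
185^29 ≡ 12 (mod 233)
185^58 ≡ 144 (mod 233)
185^116 ≡ 232 (mod 233)
185^232 ≡ 1 (mod 233) ✓
The smallest such exponent is 232, so the order of 185 is 232.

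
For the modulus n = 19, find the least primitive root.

2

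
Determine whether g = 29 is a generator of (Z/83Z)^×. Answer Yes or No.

No

φ(83) = 83 − 1 = 82 = 2 · 41.
An element g generates (Z/83Z)^× iff g^(82/q) ≢ 1 (mod 83) for each prime q ∈ {2, 41}.
29^41 ≡ 1 (mod 83)  [q = 2: ≡ 1 ✗]
29^2 ≡ 11 (mod 83)  [q = 41: ≢ 1 ✓]
29^41 ≡ 1 shows ord(29) | 41, strictly less than φ(83); not a primitive root.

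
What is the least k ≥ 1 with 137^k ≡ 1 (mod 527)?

30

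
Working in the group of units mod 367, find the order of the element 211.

The order of 211 must divide φ(367) = 367 − 1 = 366 = 2 · 3 · 61.
Divisors of 366: 1, 2, 3, 6, 61, 122, 183, 366.
Check 211^d mod 367 for each divisor in increasing order:
211^1 ≡ 211 (mod 367)
211^2 ≡ 114 (mod 367)
211^3 ≡ 199 (mod 367)
211^6 ≡ 332 (mod 367)
211^61 ≡ 1 (mod 367) ✓
So ord_367(211) = 61.

61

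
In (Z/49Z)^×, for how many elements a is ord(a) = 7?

φ(49) = φ(7^2) = 7·(7−1) = 42 = 2 · 3 · 7.
In a cyclic group of order 42, there are φ(d) elements of order d for each divisor d of 42, and zero for non-divisors.
7 | 42, and φ(7) = 7 − 1 = 6.

6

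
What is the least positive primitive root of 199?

3

φ(199) = 199 − 1 = 198 = 2 · 3^2 · 11.
Test candidates g = 2, 3, … against the prime factors q ∈ {2, 3, 11} of φ(199): g is a generator iff g^(198/q) ≢ 1 for every such q.
g = 2: 2^99 ≡ 1 — hits 1, so not a primitive root.
g = 3: 3^99 ≡ 198; 3^66 ≡ 106; 3^18 ≡ 125 — none is 1, so 3 is a primitive root.
So 3 is the smallest generator of (Z/199Z)^×.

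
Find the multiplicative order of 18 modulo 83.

ord(18) | φ(83) = 83 − 1 = 82 = 2 · 41.
Divisors of 82: 1, 2, 41, 82.
Test each divisor d:
18^1 ≡ 18
18^2 ≡ 75
18^41 ≡ 82
18^82 ≡ 1
Therefore the multiplicative order of 18 modulo 83 is 82.

82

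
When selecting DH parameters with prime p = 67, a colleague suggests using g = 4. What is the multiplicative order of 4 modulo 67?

ord(4) | φ(67) = 67 − 1 = 66 = 2 · 3 · 11.
Divisors of 66: 1, 2, 3, 6, 11, 22, 33, 66.
Check 4^d mod 67 for each divisor in increasing order:
4^1 ≡ 4 (mod 67)
4^2 ≡ 16 (mod 67)
4^3 ≡ 64 (mod 67)
4^6 ≡ 9 (mod 67)
4^11 ≡ 37 (mod 67)
4^22 ≡ 29 (mod 67)
4^33 ≡ 1 (mod 67) ✓
Hence ord(4) = 33.

33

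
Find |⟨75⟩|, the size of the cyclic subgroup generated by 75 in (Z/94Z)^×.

23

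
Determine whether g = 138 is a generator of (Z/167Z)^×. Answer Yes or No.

Yes

φ(167) = 167 − 1 = 166 = 2 · 83.
Test 138^(166/q) mod 167 for each prime factor q of 166:
138^83 ≡ 166 (mod 167)  [q = 2: ≢ 1 ✓]
138^2 ≡ 6 (mod 167)  [q = 83: ≢ 1 ✓]
None equal 1, so ord_167(138) = 166: 138 is a primitive root.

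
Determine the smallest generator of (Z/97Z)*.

5

φ(97) = 97 − 1 = 96 = 2^5 · 3.
Test candidates g = 2, 3, … against the prime factors q ∈ {2, 3} of φ(97): g is a generator iff g^(96/q) ≢ 1 for every such q.
g = 2: 2^48 ≡ 1 — hits 1, so not a primitive root.
g = 3: 3^48 ≡ 1 — hits 1, so not a primitive root.
g = 4: 4^48 ≡ 1 — hits 1, so not a primitive root.
g = 5: 5^48 ≡ 96; 5^32 ≡ 35 — none is 1, so 5 is a primitive root.
The smallest primitive root modulo 97 is 5.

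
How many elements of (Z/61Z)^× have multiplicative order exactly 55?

φ(61) = 61 − 1 = 60 = 2^2 · 3 · 5.
In a cyclic group of order 60, there are φ(d) elements of order d for each divisor d of 60, and zero for non-divisors.
Here 60 is not a multiple of 55, so there are no elements of order 55.

0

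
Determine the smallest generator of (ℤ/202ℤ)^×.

3

φ(202) = φ(2)·φ(101) = 1·100 = 100 = 2^2 · 5^2.
g is a primitive root iff g^(100/q) ≢ 1 (mod 202) for each prime q ∈ {2, 5}.
g = 2: gcd(2, 202) = 2 > 1, not a unit — skip.
g = 3: 3^50 ≡ 201; 3^20 ≡ 185 — none is 1, so 3 is a primitive root.
Hence the least primitive root of 202 is 3.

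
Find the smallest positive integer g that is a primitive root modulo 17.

3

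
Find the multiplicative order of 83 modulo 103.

By Lagrange's theorem, ord_103(83) divides φ(103) = 103 − 1 = 102 = 2 · 3 · 17.
Divisors of 102: 1, 2, 3, 6, 17, 34, 51, 102.
Check 83^d mod 103 for each divisor in increasing order:
83^1 ≡ 83 (mod 103)
83^2 ≡ 91 (mod 103)
83^3 ≡ 34 (mod 103)
83^6 ≡ 23 (mod 103)
83^17 ≡ 56 (mod 103)
83^34 ≡ 46 (mod 103)
83^51 ≡ 1 (mod 103) ✓
The smallest such exponent is 51, so the order of 83 is 51.

51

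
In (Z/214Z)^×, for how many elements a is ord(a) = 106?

52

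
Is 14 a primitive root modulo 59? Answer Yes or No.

Yes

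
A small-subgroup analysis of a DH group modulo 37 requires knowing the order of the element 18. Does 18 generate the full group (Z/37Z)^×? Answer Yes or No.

Yes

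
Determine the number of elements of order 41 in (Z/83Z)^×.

40

φ(83) = 83 − 1 = 82 = 2 · 41.
(Z/83Z)^× is cyclic (|G| = 82); a cyclic group of order m has exactly φ(d) elements of each order d | m, and none otherwise.
41 | 82, and φ(41) = 41 − 1 = 40.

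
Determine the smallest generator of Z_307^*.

5

φ(307) = 307 − 1 = 306 = 2 · 3^2 · 17.
g is a primitive root iff g^(306/q) ≢ 1 (mod 307) for each prime q ∈ {2, 3, 17}.
g = 2: 2^153 ≡ 306; 2^102 ≡ 1 — hits 1, so not a primitive root.
g = 3: 3^153 ≡ 306; 3^102 ≡ 1 — hits 1, so not a primitive root.
g = 4: 4^153 ≡ 1 — hits 1, so not a primitive root.
g = 5: 5^153 ≡ 306; 5^102 ≡ 289; 5^18 ≡ 81 — none is 1, so 5 is a primitive root.
The smallest primitive root modulo 307 is 5.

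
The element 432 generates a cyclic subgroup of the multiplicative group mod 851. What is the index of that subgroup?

Since 432 ∈ (Z/851Z)^×, its order divides φ(851) = φ(23·37) = (23−1)·(37−1) = 22·36 = 792 = 2^3 · 3^2 · 11.
Divisors of 792: 1, 2, 3, 4, 6, 8, 9, 11, 12, 18, 22, 24, 33, 36, 44, 66, 72, 88, 99, 132, 198, 264, 396, 792.
Evaluate successive powers at the divisors of 792:
432^1 ≡ 432 (mod 851)
432^2 ≡ 255 (mod 851)
432^3 ≡ 381 (mod 851)
432^4 ≡ 349 (mod 851)
432^6 ≡ 491 (mod 851)
432^8 ≡ 108 (mod 851)
432^9 ≡ 702 (mod 851)
432^11 ≡ 300 (mod 851)
432^12 ≡ 248 (mod 851)
432^18 ≡ 75 (mod 851)
432^22 ≡ 645 (mod 851)
432^24 ≡ 232 (mod 851)
432^33 ≡ 323 (mod 851)
432^36 ≡ 519 (mod 851)
432^44 ≡ 737 (mod 851)
432^66 ≡ 507 (mod 851)
432^72 ≡ 445 (mod 851)
432^88 ≡ 231 (mod 851)
432^99 ≡ 369 (mod 851)
432^132 ≡ 47 (mod 851)
432^198 ≡ 1 (mod 851) ✓
So ord_851(432) = 198, hence |⟨432⟩| = 198.
The index is φ(851) / ord(432) = 792 / 198 = 4.

4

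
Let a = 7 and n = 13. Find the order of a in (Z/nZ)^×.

By Lagrange's theorem, ord_13(7) divides φ(13) = 13 − 1 = 12 = 2^2 · 3.
Divisors of 12: 1, 2, 3, 4, 6, 12.
Test each divisor d:
7^1 ≡ 7 (mod 13)
7^2 ≡ 10 (mod 13)
7^3 ≡ 5 (mod 13)
7^4 ≡ 9 (mod 13)
7^6 ≡ 12 (mod 13)
7^12 ≡ 1 (mod 13) ✓
Hence ord(7) = 12.

12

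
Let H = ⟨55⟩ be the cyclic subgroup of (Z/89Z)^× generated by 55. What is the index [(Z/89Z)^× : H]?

22

ord(55) | φ(89) = 89 − 1 = 88 = 2^3 · 11.
Divisors of 88: 1, 2, 4, 8, 11, 22, 44, 88.
Check 55^d mod 89 for each divisor in increasing order:
55^1 ≡ 55
55^2 ≡ 88
55^4 ≡ 1
So ord_89(55) = 4, hence |⟨55⟩| = 4.
[(Z/89Z)^× : ⟨55⟩] = 88/4 = 22.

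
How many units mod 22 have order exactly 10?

φ(22) = φ(2)·φ(11) = 1·10 = 10 = 2 · 5.
(Z/22Z)^× is cyclic (|G| = 10); a cyclic group of order m has exactly φ(d) elements of each order d | m, and none otherwise.
10 = 2 · 5 divides 10, and φ(10) = 4.

4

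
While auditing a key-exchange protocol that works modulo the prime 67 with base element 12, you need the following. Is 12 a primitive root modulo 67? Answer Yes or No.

φ(67) = 67 − 1 = 66 = 2 · 3 · 11.
An element g generates (Z/67Z)^× iff g^(66/q) ≢ 1 (mod 67) for each prime q ∈ {2, 3, 11}.
12^33 ≡ 66 (mod 67)  [q = 2: ≢ 1 ✓]
12^22 ≡ 29 (mod 67)  [q = 3: ≢ 1 ✓]
12^6 ≡ 62 (mod 67)  [q = 11: ≢ 1 ✓]
Every test exponent gives a nontrivial residue, hence 12 generates the full group.

Yes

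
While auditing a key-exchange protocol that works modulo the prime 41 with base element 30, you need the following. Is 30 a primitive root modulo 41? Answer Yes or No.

Yes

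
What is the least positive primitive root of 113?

3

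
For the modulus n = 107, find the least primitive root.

φ(107) = 107 − 1 = 106 = 2 · 53.
Test candidates g = 2, 3, … against the prime factors q ∈ {2, 53} of φ(107): g is a generator iff g^(106/q) ≢ 1 for every such q.
g = 2: 2^53 ≡ 106; 2^2 ≡ 4 — none is 1, so 2 is a primitive root.
So 2 is the smallest generator of (Z/107Z)^×.

2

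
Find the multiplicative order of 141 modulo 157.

26

The order of 141 must divide φ(157) = 157 − 1 = 156 = 2^2 · 3 · 13.
Divisors of 156: 1, 2, 3, 4, 6, 12, 13, 26, 39, 52, 78, 156.
Compute 141^d (mod 157) for the divisors d until we hit 1:
141^1 ≡ 141
141^2 ≡ 99
141^3 ≡ 143
141^4 ≡ 67
141^6 ≡ 39
141^12 ≡ 108
141^13 ≡ 156
141^26 ≡ 1
Hence ord(141) = 26.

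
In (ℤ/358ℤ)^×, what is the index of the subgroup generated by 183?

2

Since 183 ∈ (Z/358Z)^×, its order divides φ(358) = φ(2)·φ(179) = 1·178 = 178 = 2 · 89.
Divisors of 178: 1, 2, 89, 178.
Check 183^d mod 358 for each divisor in increasing order:
183^1 ≡ 183
183^2 ≡ 195
183^89 ≡ 1
Thus |⟨183⟩| = ord(183) = 89.
Index = |(Z/358Z)^×| / |⟨183⟩| = 178 / 89 = 2.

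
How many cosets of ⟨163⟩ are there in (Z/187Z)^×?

2

By Lagrange's theorem, ord_187(163) divides φ(187) = φ(11·17) = (11−1)·(17−1) = 10·16 = 160 = 2^5 · 5.
Divisors of 160: 1, 2, 4, 5, 8, 10, 16, 20, 32, 40, 80, 160.
Compute 163^d (mod 187) for the divisors d until we hit 1:
163^1 ≡ 163
163^2 ≡ 15
163^4 ≡ 38
163^5 ≡ 23
163^8 ≡ 135
163^10 ≡ 155
163^16 ≡ 86
163^20 ≡ 89
163^32 ≡ 103
163^40 ≡ 67
163^80 ≡ 1
So ord_187(163) = 80, hence |⟨163⟩| = 80.
[(Z/187Z)^× : ⟨163⟩] = 160/80 = 2.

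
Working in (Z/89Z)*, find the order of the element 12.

ord(12) | φ(89) = 89 − 1 = 88 = 2^3 · 11.
Divisors of 88: 1, 2, 4, 8, 11, 22, 44, 88.
Check 12^d mod 89 for each divisor in increasing order:
12^1 ≡ 12
12^2 ≡ 55
12^4 ≡ 88
12^8 ≡ 1
The smallest such exponent is 8, so the order of 12 is 8.

8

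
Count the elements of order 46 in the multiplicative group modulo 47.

22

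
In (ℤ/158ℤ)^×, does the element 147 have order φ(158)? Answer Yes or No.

φ(158) = φ(2)·φ(79) = 1·78 = 78 = 2 · 3 · 13.
Test 147^(78/q) mod 158 for each prime factor q of 78:
147^39 ≡ 157 (mod 158)  [q = 2: ≢ 1 ✓]
147^26 ≡ 55 (mod 158)  [q = 3: ≢ 1 ✓]
147^6 ≡ 65 (mod 158)  [q = 13: ≢ 1 ✓]
Every test exponent gives a nontrivial residue, hence 147 generates the full group.

Yes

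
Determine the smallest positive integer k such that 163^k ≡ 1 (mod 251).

ord(163) | φ(251) = 251 − 1 = 250 = 2 · 5^3.
Divisors of 250: 1, 2, 5, 10, 25, 50, 125, 250.
Evaluate successive powers at the divisors of 250:
163^1 ≡ 163 (mod 251)
163^2 ≡ 214 (mod 251)
163^5 ≡ 8 (mod 251)
163^10 ≡ 64 (mod 251)
163^25 ≡ 138 (mod 251)
163^50 ≡ 219 (mod 251)
163^125 ≡ 250 (mod 251)
163^250 ≡ 1 (mod 251) ✓
The smallest such exponent is 250, so the order of 163 is 250.

250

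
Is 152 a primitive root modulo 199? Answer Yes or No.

φ(199) = 199 − 1 = 198 = 2 · 3^2 · 11.
Test 152^(198/q) mod 199 for each prime factor q of 198:
152^99 ≡ 198 (mod 199)  [q = 2: ≢ 1 ✓]
152^66 ≡ 106 (mod 199)  [q = 3: ≢ 1 ✓]
152^18 ≡ 121 (mod 199)  [q = 11: ≢ 1 ✓]
Every test exponent gives a nontrivial residue, hence 152 generates the full group.

Yes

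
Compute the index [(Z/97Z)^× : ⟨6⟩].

8

ord(6) | φ(97) = 97 − 1 = 96 = 2^5 · 3.
Divisors of 96: 1, 2, 3, 4, 6, 8, 12, 16, 24, 32, 48, 96.
Check 6^d mod 97 for each divisor in increasing order:
6^1 ≡ 6 (mod 97)
6^2 ≡ 36 (mod 97)
6^3 ≡ 22 (mod 97)
6^4 ≡ 35 (mod 97)
6^6 ≡ 96 (mod 97)
6^8 ≡ 61 (mod 97)
6^12 ≡ 1 (mod 97) ✓
The order of 6 is 12, so the subgroup it generates has 12 elements.
The index is φ(97) / ord(6) = 96 / 12 = 8.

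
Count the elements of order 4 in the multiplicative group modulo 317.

φ(317) = 317 − 1 = 316 = 2^2 · 79.
In a cyclic group of order 316, there are φ(d) elements of order d for each divisor d of 316, and zero for non-divisors.
4 = 2^2 divides 316, and φ(4) = 2.

2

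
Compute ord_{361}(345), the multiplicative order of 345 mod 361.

342

ord(345) | φ(361) = φ(19^2) = 19·(19−1) = 342 = 2 · 3^2 · 19.
Divisors of 342: 1, 2, 3, 6, 9, 18, 19, 38, 57, 114, 171, 342.
Compute 345^d (mod 361) for the divisors d until we hit 1:
345^1 ≡ 345 (mod 361)
345^2 ≡ 256 (mod 361)
345^3 ≡ 236 (mod 361)
345^6 ≡ 102 (mod 361)
345^9 ≡ 246 (mod 361)
345^18 ≡ 229 (mod 361)
345^19 ≡ 307 (mod 361)
345^38 ≡ 28 (mod 361)
345^57 ≡ 293 (mod 361)
345^114 ≡ 292 (mod 361)
345^171 ≡ 360 (mod 361)
345^342 ≡ 1 (mod 361) ✓
The smallest such exponent is 342, so the order of 345 is 342.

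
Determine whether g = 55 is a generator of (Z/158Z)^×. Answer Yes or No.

φ(158) = φ(2)·φ(79) = 1·78 = 78 = 2 · 3 · 13.
An element g generates (Z/158Z)^× iff g^(78/q) ≢ 1 (mod 158) for each prime q ∈ {2, 3, 13}.
55^39 ≡ 1 (mod 158)  [q = 2: ≡ 1 ✗]
55^26 ≡ 23 (mod 158)  [q = 3: ≢ 1 ✓]
55^6 ≡ 1 (mod 158)  [q = 13: ≡ 1 ✗]
The check at q = 2 fails, so 55 generates a proper subgroup.

No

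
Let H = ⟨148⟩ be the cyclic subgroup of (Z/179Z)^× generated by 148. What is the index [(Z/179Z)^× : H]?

1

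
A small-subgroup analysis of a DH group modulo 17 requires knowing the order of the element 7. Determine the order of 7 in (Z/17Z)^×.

16

Since 7 ∈ (Z/17Z)^×, its order divides φ(17) = 17 − 1 = 16 = 2^4.
Divisors of 16: 1, 2, 4, 8, 16.
Check 7^d mod 17 for each divisor in increasing order:
7^1 ≡ 7
7^2 ≡ 15
7^4 ≡ 4
7^8 ≡ 16
7^16 ≡ 1
So ord_17(7) = 16.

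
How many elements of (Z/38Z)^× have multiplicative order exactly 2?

φ(38) = φ(2)·φ(19) = 1·18 = 18 = 2 · 3^2.
(Z/38Z)^× is cyclic (|G| = 18); a cyclic group of order m has exactly φ(d) elements of each order d | m, and none otherwise.
2 | 18, and φ(2) = 2 − 1 = 1.

1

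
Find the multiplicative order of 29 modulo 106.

26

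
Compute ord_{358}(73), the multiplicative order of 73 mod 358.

178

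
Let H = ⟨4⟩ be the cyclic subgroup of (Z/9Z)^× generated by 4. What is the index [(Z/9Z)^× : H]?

2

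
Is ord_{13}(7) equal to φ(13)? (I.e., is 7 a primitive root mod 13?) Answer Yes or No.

φ(13) = 13 − 1 = 12 = 2^2 · 3.
It suffices to check that the order of 7 is not a proper divisor of 12: compute 7^(12/q) for q ∈ {2, 3}.
7^6 ≡ 12 (mod 13)  [q = 2: ≢ 1 ✓]
7^4 ≡ 9 (mod 13)  [q = 3: ≢ 1 ✓]
None equal 1, so ord_13(7) = 12: 7 is a primitive root.

Yes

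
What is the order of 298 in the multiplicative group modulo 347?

ord(298) | φ(347) = 347 − 1 = 346 = 2 · 173.
Divisors of 346: 1, 2, 173, 346.
Compute 298^d (mod 347) for the divisors d until we hit 1:
298^1 ≡ 298 (mod 347)
298^2 ≡ 319 (mod 347)
298^173 ≡ 346 (mod 347)
298^346 ≡ 1 (mod 347) ✓
So ord_347(298) = 346.

346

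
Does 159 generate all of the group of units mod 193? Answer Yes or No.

φ(193) = 193 − 1 = 192 = 2^6 · 3.
It suffices to check that the order of 159 is not a proper divisor of 192: compute 159^(192/q) for q ∈ {2, 3}.
159^96 ≡ 192 (mod 193)  [q = 2: ≢ 1 ✓]
159^64 ≡ 108 (mod 193)  [q = 3: ≢ 1 ✓]
Every test exponent gives a nontrivial residue, hence 159 generates the full group.

Yes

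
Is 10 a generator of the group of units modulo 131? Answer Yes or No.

φ(131) = 131 − 1 = 130 = 2 · 5 · 13.
Test 10^(130/q) mod 131 for each prime factor q of 130:
10^65 ≡ 130 (mod 131)  [q = 2: ≢ 1 ✓]
10^26 ≡ 58 (mod 131)  [q = 5: ≢ 1 ✓]
10^10 ≡ 113 (mod 131)  [q = 13: ≢ 1 ✓]
Every test exponent gives a nontrivial residue, hence 10 generates the full group.

Yes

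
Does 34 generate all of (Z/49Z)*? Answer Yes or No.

No

φ(49) = φ(7^2) = 7·(7−1) = 42 = 2 · 3 · 7.
34 is a primitive root mod 49 iff 34^(φ(49)/q) ≢ 1 for every prime q | φ(49), i.e. q ∈ {2, 3, 7}.
34^21 ≡ 48 (mod 49)  [q = 2: ≢ 1 ✓]
34^14 ≡ 1 (mod 49)  [q = 3: ≡ 1 ✗]
34^6 ≡ 36 (mod 49)  [q = 7: ≢ 1 ✓]
The check at q = 3 fails, so 34 generates a proper subgroup.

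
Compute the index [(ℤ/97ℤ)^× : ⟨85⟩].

6

The order of 85 must divide φ(97) = 97 − 1 = 96 = 2^5 · 3.
Divisors of 96: 1, 2, 3, 4, 6, 8, 12, 16, 24, 32, 48, 96.
Evaluate successive powers at the divisors of 96:
85^1 ≡ 85 (mod 97)
85^2 ≡ 47 (mod 97)
85^3 ≡ 18 (mod 97)
85^4 ≡ 75 (mod 97)
85^6 ≡ 33 (mod 97)
85^8 ≡ 96 (mod 97)
85^12 ≡ 22 (mod 97)
85^16 ≡ 1 (mod 97) ✓
The order of 85 is 16, so the subgroup it generates has 16 elements.
[(Z/97Z)^× : ⟨85⟩] = 96/16 = 6.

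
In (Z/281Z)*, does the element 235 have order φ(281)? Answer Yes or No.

φ(281) = 281 − 1 = 280 = 2^3 · 5 · 7.
Test 235^(280/q) mod 281 for each prime factor q of 280:
235^140 ≡ 280 (mod 281)  [q = 2: ≢ 1 ✓]
235^56 ≡ 86 (mod 281)  [q = 5: ≢ 1 ✓]
235^40 ≡ 181 (mod 281)  [q = 7: ≢ 1 ✓]
Every test exponent gives a nontrivial residue, hence 235 generates the full group.

Yes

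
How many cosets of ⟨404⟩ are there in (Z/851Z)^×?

The order of 404 must divide φ(851) = φ(23·37) = (23−1)·(37−1) = 22·36 = 792 = 2^3 · 3^2 · 11.
Divisors of 792: 1, 2, 3, 4, 6, 8, 9, 11, 12, 18, 22, 24, 33, 36, 44, 66, 72, 88, 99, 132, 198, 264, 396, 792.
Check 404^d mod 851 for each divisor in increasing order:
404^1 ≡ 404
404^2 ≡ 675
404^3 ≡ 380
404^4 ≡ 340
404^6 ≡ 581
404^8 ≡ 715
404^9 ≡ 371
404^11 ≡ 231
404^12 ≡ 565
404^18 ≡ 630
404^22 ≡ 599
404^24 ≡ 100
404^33 ≡ 507
404^36 ≡ 334
404^44 ≡ 530
404^66 ≡ 47
404^72 ≡ 75
404^88 ≡ 70
404^99 ≡ 1
Thus |⟨404⟩| = ord(404) = 99.
[(Z/851Z)^× : ⟨404⟩] = 792/99 = 8.

8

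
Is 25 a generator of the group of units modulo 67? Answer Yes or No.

φ(67) = 67 − 1 = 66 = 2 · 3 · 11.
Test 25^(66/q) mod 67 for each prime factor q of 66:
25^33 ≡ 1 (mod 67)  [q = 2: ≡ 1 ✗]
25^22 ≡ 1 (mod 67)  [q = 3: ≡ 1 ✗]
25^6 ≡ 62 (mod 67)  [q = 11: ≢ 1 ✓]
25^33 ≡ 1 shows ord(25) | 33, strictly less than φ(67); not a primitive root.

No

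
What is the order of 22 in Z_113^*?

56

Since 22 ∈ (Z/113Z)^×, its order divides φ(113) = 113 − 1 = 112 = 2^4 · 7.
Divisors of 112: 1, 2, 4, 7, 8, 14, 16, 28, 56, 112.
Compute 22^d (mod 113) for the divisors d until we hit 1:
22^1 ≡ 22 (mod 113)
22^2 ≡ 32 (mod 113)
22^4 ≡ 7 (mod 113)
22^7 ≡ 69 (mod 113)
22^8 ≡ 49 (mod 113)
22^14 ≡ 15 (mod 113)
22^16 ≡ 28 (mod 113)
22^28 ≡ 112 (mod 113)
22^56 ≡ 1 (mod 113) ✓
Hence ord(22) = 56.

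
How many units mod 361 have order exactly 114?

36

φ(361) = φ(19^2) = 19·(19−1) = 342 = 2 · 3^2 · 19.
Since (Z/361Z)^× is cyclic of order 342, the number of elements of order d is φ(d) when d | 342 and 0 otherwise.
114 = 2 · 3 · 19 divides 342, and φ(114) = 36.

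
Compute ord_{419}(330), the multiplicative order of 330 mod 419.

19

Since 330 ∈ (Z/419Z)^×, its order divides φ(419) = 419 − 1 = 418 = 2 · 11 · 19.
Divisors of 418: 1, 2, 11, 19, 22, 38, 209, 418.
Test each divisor d:
330^1 ≡ 330
330^2 ≡ 379
330^11 ≡ 135
330^19 ≡ 1
The smallest such exponent is 19, so the order of 330 is 19.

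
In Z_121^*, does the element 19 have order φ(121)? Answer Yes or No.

Yes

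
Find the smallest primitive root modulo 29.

φ(29) = 29 − 1 = 28 = 2^2 · 7.
Test candidates g = 2, 3, … against the prime factors q ∈ {2, 7} of φ(29): g is a generator iff g^(28/q) ≢ 1 for every such q.
g = 2: 2^14 ≡ 28; 2^4 ≡ 16 — none is 1, so 2 is a primitive root.
The smallest primitive root modulo 29 is 2.

2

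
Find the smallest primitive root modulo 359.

7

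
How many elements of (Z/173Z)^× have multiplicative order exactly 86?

42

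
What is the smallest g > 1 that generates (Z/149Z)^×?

φ(149) = 149 − 1 = 148 = 2^2 · 37.
Test candidates g = 2, 3, … against the prime factors q ∈ {2, 37} of φ(149): g is a generator iff g^(148/q) ≢ 1 for every such q.
g = 2: 2^74 ≡ 148; 2^4 ≡ 16 — none is 1, so 2 is a primitive root.
Hence the least primitive root of 149 is 2.

2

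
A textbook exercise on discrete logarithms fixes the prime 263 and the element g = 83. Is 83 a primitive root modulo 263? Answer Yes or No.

No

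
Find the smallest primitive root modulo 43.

φ(43) = 43 − 1 = 42 = 2 · 3 · 7.
g is a primitive root iff g^(42/q) ≢ 1 (mod 43) for each prime q ∈ {2, 3, 7}.
g = 2: 2^21 ≡ 42; 2^14 ≡ 1 — hits 1, so not a primitive root.
g = 3: 3^21 ≡ 42; 3^14 ≡ 36; 3^6 ≡ 41 — none is 1, so 3 is a primitive root.
The smallest primitive root modulo 43 is 3.

3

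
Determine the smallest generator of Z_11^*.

2

φ(11) = 11 − 1 = 10 = 2 · 5.
g is a primitive root iff g^(10/q) ≢ 1 (mod 11) for each prime q ∈ {2, 5}.
g = 2: 2^5 ≡ 10; 2^2 ≡ 4 — none is 1, so 2 is a primitive root.
The smallest primitive root modulo 11 is 2.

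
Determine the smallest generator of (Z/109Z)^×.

φ(109) = 109 − 1 = 108 = 2^2 · 3^3.
g is a primitive root iff g^(108/q) ≢ 1 (mod 109) for each prime q ∈ {2, 3}.
g = 2: 2^54 ≡ 108; 2^36 ≡ 1 — hits 1, so not a primitive root.
g = 3: 3^54 ≡ 1 — hits 1, so not a primitive root.
g = 4: 4^54 ≡ 1 — hits 1, so not a primitive root.
g = 5: 5^54 ≡ 1 — hits 1, so not a primitive root.
g = 6: 6^54 ≡ 108; 6^36 ≡ 63 — none is 1, so 6 is a primitive root.
So 6 is the smallest generator of (Z/109Z)^×.

6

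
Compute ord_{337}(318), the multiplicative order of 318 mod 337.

By Lagrange's theorem, ord_337(318) divides φ(337) = 337 − 1 = 336 = 2^4 · 3 · 7.
Divisors of 336: 1, 2, 3, 4, 6, 7, 8, 12, 14, 16, 21, 24, 28, 42, 48, 56, 84, 112, 168, 336.
Check 318^d mod 337 for each divisor in increasing order:
318^1 ≡ 318 (mod 337)
318^2 ≡ 24 (mod 337)
318^3 ≡ 218 (mod 337)
318^4 ≡ 239 (mod 337)
318^6 ≡ 7 (mod 337)
318^7 ≡ 204 (mod 337)
318^8 ≡ 168 (mod 337)
318^12 ≡ 49 (mod 337)
318^14 ≡ 165 (mod 337)
318^16 ≡ 253 (mod 337)
318^21 ≡ 297 (mod 337)
318^24 ≡ 42 (mod 337)
318^28 ≡ 265 (mod 337)
318^42 ≡ 252 (mod 337)
318^48 ≡ 79 (mod 337)
318^56 ≡ 129 (mod 337)
318^84 ≡ 148 (mod 337)
318^112 ≡ 128 (mod 337)
318^168 ≡ 336 (mod 337)
318^336 ≡ 1 (mod 337) ✓
Therefore the multiplicative order of 318 modulo 337 is 336.

336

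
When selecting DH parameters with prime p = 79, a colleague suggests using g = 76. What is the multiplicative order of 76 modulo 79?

39

Since 76 ∈ (Z/79Z)^×, its order divides φ(79) = 79 − 1 = 78 = 2 · 3 · 13.
Divisors of 78: 1, 2, 3, 6, 13, 26, 39, 78.
Check 76^d mod 79 for each divisor in increasing order:
76^1 ≡ 76 (mod 79)
76^2 ≡ 9 (mod 79)
76^3 ≡ 52 (mod 79)
76^6 ≡ 18 (mod 79)
76^13 ≡ 55 (mod 79)
76^26 ≡ 23 (mod 79)
76^39 ≡ 1 (mod 79) ✓
So ord_79(76) = 39.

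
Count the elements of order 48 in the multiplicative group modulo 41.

φ(41) = 41 − 1 = 40 = 2^3 · 5.
(Z/41Z)^× is cyclic (|G| = 40); a cyclic group of order m has exactly φ(d) elements of each order d | m, and none otherwise.
48 does not divide 40, so no element of (Z/41Z)^× has order 48.

0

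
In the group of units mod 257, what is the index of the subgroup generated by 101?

1

The order of 101 must divide φ(257) = 257 − 1 = 256 = 2^8.
Divisors of 256: 1, 2, 4, 8, 16, 32, 64, 128, 256.
Evaluate successive powers at the divisors of 256:
101^1 ≡ 101 (mod 257)
101^2 ≡ 178 (mod 257)
101^4 ≡ 73 (mod 257)
101^8 ≡ 189 (mod 257)
101^16 ≡ 255 (mod 257)
101^32 ≡ 4 (mod 257)
101^64 ≡ 16 (mod 257)
101^128 ≡ 256 (mod 257)
101^256 ≡ 1 (mod 257) ✓
So ord_257(101) = 256, hence |⟨101⟩| = 256.
The index is φ(257) / ord(101) = 256 / 256 = 1.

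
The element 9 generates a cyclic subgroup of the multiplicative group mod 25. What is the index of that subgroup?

2

By Lagrange's theorem, ord_25(9) divides φ(25) = φ(5^2) = 5·(5−1) = 20 = 2^2 · 5.
Divisors of 20: 1, 2, 4, 5, 10, 20.
Check 9^d mod 25 for each divisor in increasing order:
9^1 ≡ 9 (mod 25)
9^2 ≡ 6 (mod 25)
9^4 ≡ 11 (mod 25)
9^5 ≡ 24 (mod 25)
9^10 ≡ 1 (mod 25) ✓
Thus |⟨9⟩| = ord(9) = 10.
[(Z/25Z)^× : ⟨9⟩] = 20/10 = 2.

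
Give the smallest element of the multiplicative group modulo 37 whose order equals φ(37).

2

φ(37) = 37 − 1 = 36 = 2^2 · 3^2.
Test candidates g = 2, 3, … against the prime factors q ∈ {2, 3} of φ(37): g is a generator iff g^(36/q) ≢ 1 for every such q.
g = 2: 2^18 ≡ 36; 2^12 ≡ 26 — none is 1, so 2 is a primitive root.
Hence the least primitive root of 37 is 2.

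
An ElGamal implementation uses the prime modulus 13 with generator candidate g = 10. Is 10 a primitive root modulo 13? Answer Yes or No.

φ(13) = 13 − 1 = 12 = 2^2 · 3.
10 is a primitive root mod 13 iff 10^(φ(13)/q) ≢ 1 for every prime q | φ(13), i.e. q ∈ {2, 3}.
10^6 ≡ 1 (mod 13)  [q = 2: ≡ 1 ✗]
10^4 ≡ 3 (mod 13)  [q = 3: ≢ 1 ✓]
10^6 ≡ 1 shows ord(10) | 6, strictly less than φ(13); not a primitive root.

No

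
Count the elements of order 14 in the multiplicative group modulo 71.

6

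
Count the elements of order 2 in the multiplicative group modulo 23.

φ(23) = 23 − 1 = 22 = 2 · 11.
(Z/23Z)^× is cyclic (|G| = 22); a cyclic group of order m has exactly φ(d) elements of each order d | m, and none otherwise.
2 | 22, and φ(2) = 2 − 1 = 1.

1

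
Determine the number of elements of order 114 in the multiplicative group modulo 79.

0

φ(79) = 79 − 1 = 78 = 2 · 3 · 13.
Since (Z/79Z)^× is cyclic of order 78, the number of elements of order d is φ(d) when d | 78 and 0 otherwise.
114 does not divide 78, so no element of (Z/79Z)^× has order 114.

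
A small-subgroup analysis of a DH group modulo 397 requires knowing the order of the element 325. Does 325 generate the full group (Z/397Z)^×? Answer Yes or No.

φ(397) = 397 − 1 = 396 = 2^2 · 3^2 · 11.
Test 325^(396/q) mod 397 for each prime factor q of 396:
325^198 ≡ 396 (mod 397)  [q = 2: ≢ 1 ✓]
325^132 ≡ 362 (mod 397)  [q = 3: ≢ 1 ✓]
325^36 ≡ 126 (mod 397)  [q = 11: ≢ 1 ✓]
None equal 1, so ord_397(325) = 396: 325 is a primitive root.

Yes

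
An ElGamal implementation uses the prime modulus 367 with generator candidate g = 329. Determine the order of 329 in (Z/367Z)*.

61

The order of 329 must divide φ(367) = 367 − 1 = 366 = 2 · 3 · 61.
Divisors of 366: 1, 2, 3, 6, 61, 122, 183, 366.
Evaluate successive powers at the divisors of 366:
329^1 ≡ 329 (mod 367)
329^2 ≡ 343 (mod 367)
329^3 ≡ 178 (mod 367)
329^6 ≡ 122 (mod 367)
329^61 ≡ 1 (mod 367) ✓
Therefore the multiplicative order of 329 modulo 367 is 61.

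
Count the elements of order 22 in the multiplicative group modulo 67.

10

φ(67) = 67 − 1 = 66 = 2 · 3 · 11.
(Z/67Z)^× is cyclic (|G| = 66); a cyclic group of order m has exactly φ(d) elements of each order d | m, and none otherwise.
22 = 2 · 11 divides 66, and φ(22) = 10.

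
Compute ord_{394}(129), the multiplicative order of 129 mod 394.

28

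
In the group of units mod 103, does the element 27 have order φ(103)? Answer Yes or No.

No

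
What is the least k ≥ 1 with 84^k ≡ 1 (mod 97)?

96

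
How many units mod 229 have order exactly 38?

φ(229) = 229 − 1 = 228 = 2^2 · 3 · 19.
(Z/229Z)^× is cyclic (|G| = 228); a cyclic group of order m has exactly φ(d) elements of each order d | m, and none otherwise.
38 = 2 · 19 divides 228, and φ(38) = 18.

18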